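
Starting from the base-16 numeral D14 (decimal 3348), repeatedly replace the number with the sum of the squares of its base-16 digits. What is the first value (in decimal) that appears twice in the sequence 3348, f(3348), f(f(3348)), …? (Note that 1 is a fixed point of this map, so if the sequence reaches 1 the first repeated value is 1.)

169

3348 = (13,1,4)_16 → 186
186 = (11,10)_16 → 221
221 = (13,13)_16 → 338
338 = (1,5,2)_16 → 30
30 = (1,14)_16 → 197
197 = (12,5)_16 → 169
169 = (10,9)_16 → 181
181 = (11,5)_16 → 146
146 = (9,2)_16 → 85
85 = (5,5)_16 → 50
50 = (3,2)_16 → 13
13 = (13)_16 → 169  — 169 already appeared earlier.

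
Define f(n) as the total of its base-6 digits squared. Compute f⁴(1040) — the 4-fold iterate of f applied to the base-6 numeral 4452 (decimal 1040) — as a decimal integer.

1040 = (4,4,5,2)_6 → 4² + 4² + 5² + 2² = 16 + 16 + 25 + 4 = 61
61 = (1,4,1)_6 → 1² + 4² + 1² = 1 + 16 + 1 = 18
18 = (3,0)_6 → 3² + 0² = 9 + 0 = 9
9 = (1,3)_6 → 1² + 3² = 1 + 9 = 10

10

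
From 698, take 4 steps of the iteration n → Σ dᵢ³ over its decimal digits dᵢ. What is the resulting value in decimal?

1073

698 → 6³ + 9³ + 8³ = 216 + 729 + 512 = 1457
1457 → 1³ + 4³ + 5³ + 7³ = 1 + 64 + 125 + 343 = 533
533 → 5³ + 3³ + 3³ = 125 + 27 + 27 = 179
179 → 1³ + 7³ + 9³ = 1 + 343 + 729 = 1073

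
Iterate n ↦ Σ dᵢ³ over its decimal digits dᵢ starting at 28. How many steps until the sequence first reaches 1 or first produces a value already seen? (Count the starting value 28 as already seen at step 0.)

5

28 → 2³ + 8³ = 8 + 512 = 520
520 → 5³ + 2³ + 0³ = 125 + 8 + 0 = 133
133 → 1³ + 3³ + 3³ = 1 + 27 + 27 = 55
55 → 5³ + 5³ = 125 + 125 = 250
250 → 2³ + 5³ + 0³ = 8 + 125 + 0 = 133  — 133 repeats.
That took 5 steps.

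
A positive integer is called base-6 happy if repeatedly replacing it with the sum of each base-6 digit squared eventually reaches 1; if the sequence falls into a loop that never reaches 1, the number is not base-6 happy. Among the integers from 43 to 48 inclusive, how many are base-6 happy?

43: 43 → 3 → 9 → 10 → 17 → 29 → 41 → 26 → 20 → 13 → 5 → 25 → 17  (repeats 17)
44: 44 → 6 → 1  (reaches 1)
45: 45 → 11 → 26 → 20 → 13 → 5 → 25 → 17 → 29 → 41 → 26  (repeats 26)
46: 46 → 18 → 9 → 10 → 17 → 29 → 41 → 26 → 20 → 13 → 5 → 25 → 17  (repeats 17)
47: 47 → 27 → 25 → 17 → 29 → 41 → 26 → 20 → 13 → 5 → 25  (repeats 25)
48: 48 → 5 → 25 → 17 → 29 → 41 → 26 → 20 → 13 → 5  (repeats 5)
base-6 happy: 44

1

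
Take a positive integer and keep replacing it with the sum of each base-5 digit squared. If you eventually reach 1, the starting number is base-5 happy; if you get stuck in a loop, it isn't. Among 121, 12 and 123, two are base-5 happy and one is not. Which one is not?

12

121: 121 → 33 → 11 → 5 → 1  — reaches 1 (base-5 happy)
12: 12 → 8 → 10 → 4 → 16 → 10  — repeats 10 (not base-5 happy)
123: 123 → 41 → 11 → 5 → 1  — reaches 1 (base-5 happy)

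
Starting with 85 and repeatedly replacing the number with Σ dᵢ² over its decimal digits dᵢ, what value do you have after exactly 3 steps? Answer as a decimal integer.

42

85 → 8² + 5² = 89
89 → 8² + 9² = 145
145 → 1² + 4² + 5² = 42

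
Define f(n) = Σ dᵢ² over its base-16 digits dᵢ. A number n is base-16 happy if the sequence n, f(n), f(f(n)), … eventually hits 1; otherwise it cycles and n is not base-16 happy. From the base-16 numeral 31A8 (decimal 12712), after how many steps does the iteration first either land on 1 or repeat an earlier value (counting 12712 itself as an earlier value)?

11

12712 = (3,1,10,8)_16 → 3² + 1² + 10² + 8² = 9 + 1 + 100 + 64 = 174
174 = (10,14)_16 → 10² + 14² = 100 + 196 = 296
296 = (1,2,8)_16 → 1² + 2² + 8² = 1 + 4 + 64 = 69
69 = (4,5)_16 → 4² + 5² = 16 + 25 = 41
41 = (2,9)_16 → 2² + 9² = 4 + 81 = 85
85 = (5,5)_16 → 5² + 5² = 25 + 25 = 50
50 = (3,2)_16 → 3² + 2² = 9 + 4 = 13
13 = (13)_16 → 13² = 169
169 = (10,9)_16 → 10² + 9² = 100 + 81 = 181
181 = (11,5)_16 → 11² + 5² = 121 + 25 = 146
146 = (9,2)_16 → 9² + 2² = 81 + 4 = 85  — 85 repeats.
That took 11 steps.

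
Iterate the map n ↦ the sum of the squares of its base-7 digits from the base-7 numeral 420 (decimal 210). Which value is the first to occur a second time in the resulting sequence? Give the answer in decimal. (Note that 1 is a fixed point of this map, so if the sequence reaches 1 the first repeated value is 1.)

2

210 = (4,2,0)_7 → 4² + 2² + 0² = 16 + 4 + 0 = 20
20 = (2,6)_7 → 2² + 6² = 4 + 36 = 40
40 = (5,5)_7 → 5² + 5² = 25 + 25 = 50
50 = (1,0,1)_7 → 1² + 0² + 1² = 1 + 0 + 1 = 2
2 = (2)_7 → 2² = 4
4 = (4)_7 → 4² = 16
16 = (2,2)_7 → 2² + 2² = 4 + 4 = 8
8 = (1,1)_7 → 1² + 1² = 1 + 1 = 2  — 2 already appeared earlier.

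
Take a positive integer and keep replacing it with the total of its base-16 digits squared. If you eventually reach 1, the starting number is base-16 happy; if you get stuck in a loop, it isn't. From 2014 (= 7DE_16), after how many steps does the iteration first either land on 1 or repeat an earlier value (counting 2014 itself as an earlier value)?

2014 = (7,13,14)_16 → 7² + 13² + 14² = 414
414 = (1,9,14)_16 → 1² + 9² + 14² = 278
278 = (1,1,6)_16 → 1² + 1² + 6² = 38
38 = (2,6)_16 → 2² + 6² = 40
40 = (2,8)_16 → 2² + 8² = 68
68 = (4,4)_16 → 4² + 4² = 32
32 = (2,0)_16 → 2² + 0² = 4
4 = (4)_16 → 4² = 16
16 = (1,0)_16 → 1² + 0² = 1  — reached 1.
That took 9 steps.

9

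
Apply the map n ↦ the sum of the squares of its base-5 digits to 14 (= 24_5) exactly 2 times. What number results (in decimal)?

14 = (2,4)_5 → 2² + 4² = 4 + 16 = 20
20 = (4,0)_5 → 4² + 0² = 16 + 0 = 16

16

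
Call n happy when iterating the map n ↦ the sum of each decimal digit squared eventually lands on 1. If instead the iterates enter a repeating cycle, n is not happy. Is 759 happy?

not happy

759 → 7² + 5² + 9² = 155
155 → 1² + 5² + 5² = 51
51 → 5² + 1² = 26
26 → 2² + 6² = 40
40 → 4² + 0² = 16
16 → 1² + 6² = 37
37 → 3² + 7² = 58
58 → 5² + 8² = 89
89 → 8² + 9² = 145
145 → 1² + 4² + 5² = 42
42 → 4² + 2² = 20
20 → 2² + 0² = 4
4 → 4² = 16  — 16 already seen; the sequence cycles without reaching 1.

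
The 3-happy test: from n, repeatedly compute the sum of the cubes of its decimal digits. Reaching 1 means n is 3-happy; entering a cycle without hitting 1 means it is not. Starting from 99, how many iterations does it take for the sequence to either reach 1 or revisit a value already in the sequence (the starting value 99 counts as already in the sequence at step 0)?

5

99 → 9³ + 9³ = 729 + 729 = 1458
1458 → 1³ + 4³ + 5³ + 8³ = 1 + 64 + 125 + 512 = 702
702 → 7³ + 0³ + 2³ = 343 + 0 + 8 = 351
351 → 3³ + 5³ + 1³ = 27 + 125 + 1 = 153
153 → 1³ + 5³ + 3³ = 1 + 125 + 27 = 153  — 153 repeats.
That took 5 steps.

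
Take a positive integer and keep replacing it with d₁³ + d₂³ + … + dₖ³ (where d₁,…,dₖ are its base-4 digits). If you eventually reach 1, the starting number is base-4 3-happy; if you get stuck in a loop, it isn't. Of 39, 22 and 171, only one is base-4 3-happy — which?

39: 39 → 36 → 9 → 9  — repeats 9 (not base-4 3-happy)
22: 22 → 10 → 16 → 1  — reaches 1 (base-4 3-happy)
171: 171 → 51 → 54 → 36 → 9 → 9  — repeats 9 (not base-4 3-happy)

22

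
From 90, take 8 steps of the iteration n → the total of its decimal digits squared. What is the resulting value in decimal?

42

90 → 81
81 → 65
65 → 61
61 → 37
37 → 58
58 → 89
89 → 145
145 → 42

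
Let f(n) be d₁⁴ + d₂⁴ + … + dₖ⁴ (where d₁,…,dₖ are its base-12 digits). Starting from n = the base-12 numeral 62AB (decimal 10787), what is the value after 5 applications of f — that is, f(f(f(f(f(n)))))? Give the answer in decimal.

10787 = (6,2,10,11)_12 → 6⁴ + 2⁴ + 10⁴ + 11⁴ = 25953
25953 = (1,3,0,2,9)_12 → 1⁴ + 3⁴ + 0⁴ + 2⁴ + 9⁴ = 6659
6659 = (3,10,2,11)_12 → 3⁴ + 10⁴ + 2⁴ + 11⁴ = 24738
24738 = (1,2,3,9,6)_12 → 1⁴ + 2⁴ + 3⁴ + 9⁴ + 6⁴ = 7955
7955 = (4,7,2,11)_12 → 4⁴ + 7⁴ + 2⁴ + 11⁴ = 17314

17314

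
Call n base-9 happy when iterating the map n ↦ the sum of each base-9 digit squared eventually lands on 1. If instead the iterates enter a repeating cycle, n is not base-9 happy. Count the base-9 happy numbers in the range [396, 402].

396: 396 → 80 → 128 → 30 → 18 → 4 → 16 → 50 → 50  — not base-9 happy
397: 397 → 81 → 1  — base-9 happy
398: 398 → 84 → 10 → 2 → 4 → 16 → 50 → 50  — not base-9 happy
399: 399 → 89 → 65 → 53 → 89  — not base-9 happy
400: 400 → 96 → 38 → 20 → 8 → 64 → 50 → 50  — not base-9 happy
401: 401 → 105 → 41 → 41  — not base-9 happy
402: 402 → 116 → 74 → 68 → 74  — not base-9 happy
base-9 happy: 397

1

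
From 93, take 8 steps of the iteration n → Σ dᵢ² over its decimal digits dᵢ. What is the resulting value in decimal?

145

93 → 9² + 3² = 81 + 9 = 90
90 → 9² + 0² = 81 + 0 = 81
81 → 8² + 1² = 64 + 1 = 65
65 → 6² + 5² = 36 + 25 = 61
61 → 6² + 1² = 36 + 1 = 37
37 → 3² + 7² = 9 + 49 = 58
58 → 5² + 8² = 25 + 64 = 89
89 → 8² + 9² = 64 + 81 = 145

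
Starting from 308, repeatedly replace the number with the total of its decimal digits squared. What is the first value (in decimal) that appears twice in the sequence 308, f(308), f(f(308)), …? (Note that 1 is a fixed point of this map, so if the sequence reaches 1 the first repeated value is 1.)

58

308 → 3² + 0² + 8² = 9 + 0 + 64 = 73
73 → 7² + 3² = 49 + 9 = 58
58 → 5² + 8² = 25 + 64 = 89
89 → 8² + 9² = 64 + 81 = 145
145 → 1² + 4² + 5² = 1 + 16 + 25 = 42
42 → 4² + 2² = 16 + 4 = 20
20 → 2² + 0² = 4 + 0 = 4
4 → 4² = 16
16 → 1² + 6² = 1 + 36 = 37
37 → 3² + 7² = 9 + 49 = 58  — 58 already appeared earlier.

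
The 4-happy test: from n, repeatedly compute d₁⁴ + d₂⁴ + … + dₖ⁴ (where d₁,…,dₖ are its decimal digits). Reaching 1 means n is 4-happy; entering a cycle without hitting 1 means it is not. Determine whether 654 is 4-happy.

654 → 6⁴ + 5⁴ + 4⁴ = 1296 + 625 + 256 = 2177
2177 → 2⁴ + 1⁴ + 7⁴ + 7⁴ = 16 + 1 + 2401 + 2401 = 4819
4819 → 4⁴ + 8⁴ + 1⁴ + 9⁴ = 256 + 4096 + 1 + 6561 = 10914
10914 → 1⁴ + 0⁴ + 9⁴ + 1⁴ + 4⁴ = 1 + 0 + 6561 + 1 + 256 = 6819
6819 → 6⁴ + 8⁴ + 1⁴ + 9⁴ = 1296 + 4096 + 1 + 6561 = 11954
11954 → 1⁴ + 1⁴ + 9⁴ + 5⁴ + 4⁴ = 1 + 1 + 6561 + 625 + 256 = 7444
7444 → 7⁴ + 4⁴ + 4⁴ + 4⁴ = 2401 + 256 + 256 + 256 = 3169
3169 → 3⁴ + 1⁴ + 6⁴ + 9⁴ = 81 + 1 + 1296 + 6561 = 7939
7939 → 7⁴ + 9⁴ + 3⁴ + 9⁴ = 2401 + 6561 + 81 + 6561 = 15604
15604 → 1⁴ + 5⁴ + 6⁴ + 0⁴ + 4⁴ = 1 + 625 + 1296 + 0 + 256 = 2178
2178 → 2⁴ + 1⁴ + 7⁴ + 8⁴ = 16 + 1 + 2401 + 4096 = 6514
6514 → 6⁴ + 5⁴ + 1⁴ + 4⁴ = 1296 + 625 + 1 + 256 = 2178  — 2178 already seen; the sequence cycles without reaching 1.

not 4-happy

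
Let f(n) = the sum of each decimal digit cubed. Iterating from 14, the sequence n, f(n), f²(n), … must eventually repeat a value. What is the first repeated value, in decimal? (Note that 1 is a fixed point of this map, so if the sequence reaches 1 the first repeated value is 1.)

371

14 → 1³ + 4³ = 1 + 64 = 65
65 → 6³ + 5³ = 216 + 125 = 341
341 → 3³ + 4³ + 1³ = 27 + 64 + 1 = 92
92 → 9³ + 2³ = 729 + 8 = 737
737 → 7³ + 3³ + 7³ = 343 + 27 + 343 = 713
713 → 7³ + 1³ + 3³ = 343 + 1 + 27 = 371
371 → 3³ + 7³ + 1³ = 27 + 343 + 1 = 371  — 371 already appeared earlier.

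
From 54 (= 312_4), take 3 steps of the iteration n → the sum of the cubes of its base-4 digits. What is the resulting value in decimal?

9

54 = (3,1,2)_4 → 3³ + 1³ + 2³ = 27 + 1 + 8 = 36
36 = (2,1,0)_4 → 2³ + 1³ + 0³ = 8 + 1 + 0 = 9
9 = (2,1)_4 → 2³ + 1³ = 8 + 1 = 9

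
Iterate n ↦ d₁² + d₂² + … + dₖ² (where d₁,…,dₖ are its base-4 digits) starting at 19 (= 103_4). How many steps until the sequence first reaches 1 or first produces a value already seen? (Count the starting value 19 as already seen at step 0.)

19 = (1,0,3)_4 → 1² + 0² + 3² = 10
10 = (2,2)_4 → 2² + 2² = 8
8 = (2,0)_4 → 2² + 0² = 4
4 = (1,0)_4 → 1² + 0² = 1  — reached 1.
That took 4 steps.

4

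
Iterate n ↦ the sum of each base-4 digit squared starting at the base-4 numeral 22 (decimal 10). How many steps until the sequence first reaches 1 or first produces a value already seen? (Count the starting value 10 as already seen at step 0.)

10 = (2,2)_4 → 2² + 2² = 8
8 = (2,0)_4 → 2² + 0² = 4
4 = (1,0)_4 → 1² + 0² = 1  — reached 1.
That took 3 steps.

3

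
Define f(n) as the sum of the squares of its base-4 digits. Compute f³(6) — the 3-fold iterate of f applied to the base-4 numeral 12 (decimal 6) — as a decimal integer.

4

6 = (1,2)_4 → 1² + 2² = 5
5 = (1,1)_4 → 1² + 1² = 2
2 = (2)_4 → 2² = 4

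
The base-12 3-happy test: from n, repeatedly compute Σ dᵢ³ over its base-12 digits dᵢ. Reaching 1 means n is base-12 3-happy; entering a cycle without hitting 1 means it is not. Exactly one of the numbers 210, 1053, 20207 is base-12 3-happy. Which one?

210: 210 → 342 → 288 → 8 → 512 → 755 → 1464 → 1008 → 343 → 415 → 1351 → 1136 → 1855 → 1344 → 793 → 342  — repeats 342 (not base-12 3-happy)
1053: 1053 → 1099 → 1029 → 1073 → 593 → 190 → 1028 → 856 → 1520 → 1728 → 1  — reaches 1 (base-12 3-happy)
20207: 20207 → 3201 → 1738 → 1001 → 1672 → 1738  — repeats 1738 (not base-12 3-happy)

1053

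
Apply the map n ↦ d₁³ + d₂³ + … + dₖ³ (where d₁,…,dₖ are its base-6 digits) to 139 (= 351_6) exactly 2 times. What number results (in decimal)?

92

139 = (3,5,1)_6 → 3³ + 5³ + 1³ = 153
153 = (4,1,3)_6 → 4³ + 1³ + 3³ = 92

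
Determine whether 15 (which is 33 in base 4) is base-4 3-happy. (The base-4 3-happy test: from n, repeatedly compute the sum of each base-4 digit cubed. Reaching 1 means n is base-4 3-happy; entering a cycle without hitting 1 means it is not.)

15 = (3,3)_4 → 3³ + 3³ = 54
54 = (3,1,2)_4 → 3³ + 1³ + 2³ = 36
36 = (2,1,0)_4 → 2³ + 1³ + 0³ = 9
9 = (2,1)_4 → 2³ + 1³ = 9  — 9 already seen; the sequence cycles without reaching 1.

not base-4 3-happy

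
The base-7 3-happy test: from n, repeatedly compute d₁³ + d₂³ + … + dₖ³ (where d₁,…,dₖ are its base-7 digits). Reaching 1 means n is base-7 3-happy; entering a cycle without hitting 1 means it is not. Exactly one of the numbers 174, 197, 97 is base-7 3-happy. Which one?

97

174: 174 → 270 → 216 → 288 → 342 → 648 → 282 → 258 → 342  — repeats 342 (not base-7 3-happy)
197: 197 → 65 → 17 → 35 → 125 → 251 → 341 → 557 → 137 → 197  — repeats 197 (not base-7 3-happy)
97: 97 → 433 → 343 → 1  — reaches 1 (base-7 3-happy)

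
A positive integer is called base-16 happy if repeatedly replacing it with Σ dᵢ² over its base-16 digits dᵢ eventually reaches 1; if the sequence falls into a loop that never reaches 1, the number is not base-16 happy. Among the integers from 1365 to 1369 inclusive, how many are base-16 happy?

1

1365: 1365 → 75 → 137 → 145 → 82 → 29 → 170 → 200 → 208 → 169 → 181 → 146 → 85 → 50 → 13 → 169  — not base-16 happy
1366: 1366 → 86 → 61 → 178 → 125 → 218 → 269 → 170 → 200 → 208 → 169 → 181 → 146 → 85 → 50 → 13 → 169  — not base-16 happy
1367: 1367 → 99 → 45 → 173 → 269 → 170 → 200 → 208 → 169 → 181 → 146 → 85 → 50 → 13 → 169  — not base-16 happy
1368: 1368 → 114 → 53 → 34 → 8 → 64 → 16 → 1  — base-16 happy
1369: 1369 → 131 → 73 → 97 → 37 → 29 → 170 → 200 → 208 → 169 → 181 → 146 → 85 → 50 → 13 → 169  — not base-16 happy
base-16 happy: 1368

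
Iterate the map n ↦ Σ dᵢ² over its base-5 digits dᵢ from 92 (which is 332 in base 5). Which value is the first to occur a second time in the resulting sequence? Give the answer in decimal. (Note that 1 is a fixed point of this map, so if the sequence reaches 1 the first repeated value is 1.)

16

92 = (3,3,2)_5 → 3² + 3² + 2² = 9 + 9 + 4 = 22
22 = (4,2)_5 → 4² + 2² = 16 + 4 = 20
20 = (4,0)_5 → 4² + 0² = 16 + 0 = 16
16 = (3,1)_5 → 3² + 1² = 9 + 1 = 10
10 = (2,0)_5 → 2² + 0² = 4 + 0 = 4
4 = (4)_5 → 4² = 16  — 16 already appeared earlier.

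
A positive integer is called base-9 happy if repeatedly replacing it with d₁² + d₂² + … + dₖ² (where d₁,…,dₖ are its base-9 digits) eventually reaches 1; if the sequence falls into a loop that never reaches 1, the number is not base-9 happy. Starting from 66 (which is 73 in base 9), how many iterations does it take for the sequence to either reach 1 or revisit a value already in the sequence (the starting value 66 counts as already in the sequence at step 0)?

66 = (7,3)_9 → 7² + 3² = 58
58 = (6,4)_9 → 6² + 4² = 52
52 = (5,7)_9 → 5² + 7² = 74
74 = (8,2)_9 → 8² + 2² = 68
68 = (7,5)_9 → 7² + 5² = 74  — 74 repeats.
That took 5 steps.

5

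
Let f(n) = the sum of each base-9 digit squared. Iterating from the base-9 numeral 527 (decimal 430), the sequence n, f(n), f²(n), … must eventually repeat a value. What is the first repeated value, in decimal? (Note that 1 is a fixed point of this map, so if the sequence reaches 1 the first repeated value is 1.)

430 = (5,2,7)_9 → 5² + 2² + 7² = 78
78 = (8,6)_9 → 8² + 6² = 100
100 = (1,2,1)_9 → 1² + 2² + 1² = 6
6 = (6)_9 → 6² = 36
36 = (4,0)_9 → 4² + 0² = 16
16 = (1,7)_9 → 1² + 7² = 50
50 = (5,5)_9 → 5² + 5² = 50  — 50 already appeared earlier.

50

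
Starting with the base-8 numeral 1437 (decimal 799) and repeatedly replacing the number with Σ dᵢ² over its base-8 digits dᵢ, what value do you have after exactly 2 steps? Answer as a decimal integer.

799 = (1,4,3,7)_8 → 1² + 4² + 3² + 7² = 1 + 16 + 9 + 49 = 75
75 = (1,1,3)_8 → 1² + 1² + 3² = 1 + 1 + 9 = 11

11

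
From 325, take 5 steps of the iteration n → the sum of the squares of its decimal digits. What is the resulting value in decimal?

145

325 → 38
38 → 73
73 → 58
58 → 89
89 → 145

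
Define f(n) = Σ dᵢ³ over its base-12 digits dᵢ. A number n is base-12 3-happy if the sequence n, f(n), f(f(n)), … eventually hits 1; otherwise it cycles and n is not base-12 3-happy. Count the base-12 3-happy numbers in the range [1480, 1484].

1

1480: 1480 → 1091 → 1890 → 219 → 244 → 577 → 65 → 250 → 1513 → 1217 → 762 → 368 → 736 → 190 → 1028 → 856 → 1520 → 1728 → 1  — base-12 3-happy
1481: 1481 → 1152 → 512 → 755 → 1464 → 1008 → 343 → 415 → 1351 → 1136 → 1855 → 1344 → 793 → 342 → 288 → 8 → 512  — not base-12 3-happy
1482: 1482 → 1243 → 1198 → 1539 → 1539  — not base-12 3-happy
1483: 1483 → 1370 → 953 → 684 → 793 → 342 → 288 → 8 → 512 → 755 → 1464 → 1008 → 343 → 415 → 1351 → 1136 → 1855 → 1344 → 793  — not base-12 3-happy
1484: 1484 → 1539 → 1539  — not base-12 3-happy
base-12 3-happy: 1480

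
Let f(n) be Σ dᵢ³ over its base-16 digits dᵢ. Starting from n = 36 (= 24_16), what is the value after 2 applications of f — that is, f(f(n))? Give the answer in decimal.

36 = (2,4)_16 → 2³ + 4³ = 8 + 64 = 72
72 = (4,8)_16 → 4³ + 8³ = 64 + 512 = 576

576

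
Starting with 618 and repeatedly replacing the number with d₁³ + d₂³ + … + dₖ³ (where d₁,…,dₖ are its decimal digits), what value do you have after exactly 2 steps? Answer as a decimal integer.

618 → 729
729 → 1080

1080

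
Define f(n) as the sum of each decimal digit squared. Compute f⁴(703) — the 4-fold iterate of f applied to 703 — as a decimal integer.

42

703 → 58
58 → 89
89 → 145
145 → 42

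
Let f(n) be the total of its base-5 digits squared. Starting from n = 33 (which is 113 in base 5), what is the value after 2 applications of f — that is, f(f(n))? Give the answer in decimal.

33 = (1,1,3)_5 → 1² + 1² + 3² = 11
11 = (2,1)_5 → 2² + 1² = 5

5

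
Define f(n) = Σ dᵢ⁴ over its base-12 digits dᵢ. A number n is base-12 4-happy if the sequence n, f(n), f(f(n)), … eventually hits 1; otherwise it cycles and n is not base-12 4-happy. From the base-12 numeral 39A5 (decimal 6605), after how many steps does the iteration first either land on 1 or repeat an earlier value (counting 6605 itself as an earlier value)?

15

6605 = (3,9,10,5)_12 → 17267
17267 = (9,11,10,11)_12 → 45843
45843 = (2,2,6,4,3)_12 → 1665
1665 = (11,6,9)_12 → 22498
22498 = (1,1,0,2,10)_12 → 10018
10018 = (5,9,6,10)_12 → 18482
18482 = (10,8,4,2)_12 → 14368
14368 = (8,3,9,4)_12 → 10994
10994 = (6,4,4,2)_12 → 1824
1824 = (1,0,8,0)_12 → 4097
4097 = (2,4,5,5)_12 → 1522
1522 = (10,6,10)_12 → 21296
21296 = (1,0,3,10,8)_12 → 14178
14178 = (8,2,5,6)_12 → 6033
6033 = (3,5,10,9)_12 → 17267  — 17267 repeats.
That took 15 steps.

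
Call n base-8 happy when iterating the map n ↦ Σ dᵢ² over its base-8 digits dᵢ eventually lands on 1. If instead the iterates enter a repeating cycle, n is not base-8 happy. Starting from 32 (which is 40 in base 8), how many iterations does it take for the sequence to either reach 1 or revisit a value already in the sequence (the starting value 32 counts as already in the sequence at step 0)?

3

32 = (4,0)_8 → 4² + 0² = 16
16 = (2,0)_8 → 2² + 0² = 4
4 = (4)_8 → 4² = 16  — 16 repeats.
That took 3 steps.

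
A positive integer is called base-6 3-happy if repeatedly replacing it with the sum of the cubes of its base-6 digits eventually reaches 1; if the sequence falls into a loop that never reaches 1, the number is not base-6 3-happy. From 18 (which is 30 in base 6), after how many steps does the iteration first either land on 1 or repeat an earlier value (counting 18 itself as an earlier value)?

18 = (3,0)_6 → 3³ + 0³ = 27 + 0 = 27
27 = (4,3)_6 → 4³ + 3³ = 64 + 27 = 91
91 = (2,3,1)_6 → 2³ + 3³ + 1³ = 8 + 27 + 1 = 36
36 = (1,0,0)_6 → 1³ + 0³ + 0³ = 1 + 0 + 0 = 1  — reached 1.
That took 4 steps.

4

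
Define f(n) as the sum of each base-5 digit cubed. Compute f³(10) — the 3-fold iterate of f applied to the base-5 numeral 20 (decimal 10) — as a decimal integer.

28

10 = (2,0)_5 → 2³ + 0³ = 8 + 0 = 8
8 = (1,3)_5 → 1³ + 3³ = 1 + 27 = 28
28 = (1,0,3)_5 → 1³ + 0³ + 3³ = 1 + 0 + 27 = 28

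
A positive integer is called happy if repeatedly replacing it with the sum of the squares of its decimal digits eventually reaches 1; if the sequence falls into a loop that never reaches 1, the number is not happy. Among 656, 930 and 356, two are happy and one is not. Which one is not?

930

656: 656 → 97 → 130 → 10 → 1  — reaches 1 (happy)
930: 930 → 90 → 81 → 65 → 61 → 37 → 58 → 89 → 145 → 42 → 20 → 4 → 16 → 37  — repeats 37 (not happy)
356: 356 → 70 → 49 → 97 → 130 → 10 → 1  — reaches 1 (happy)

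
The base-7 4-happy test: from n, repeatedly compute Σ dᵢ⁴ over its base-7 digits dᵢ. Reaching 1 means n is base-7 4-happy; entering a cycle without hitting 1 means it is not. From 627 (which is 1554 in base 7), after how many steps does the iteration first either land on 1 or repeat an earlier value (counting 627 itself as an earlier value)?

627 = (1,5,5,4)_7 → 1⁴ + 5⁴ + 5⁴ + 4⁴ = 1 + 625 + 625 + 256 = 1507
1507 = (4,2,5,2)_7 → 4⁴ + 2⁴ + 5⁴ + 2⁴ = 256 + 16 + 625 + 16 = 913
913 = (2,4,4,3)_7 → 2⁴ + 4⁴ + 4⁴ + 3⁴ = 16 + 256 + 256 + 81 = 609
609 = (1,5,3,0)_7 → 1⁴ + 5⁴ + 3⁴ + 0⁴ = 1 + 625 + 81 + 0 = 707
707 = (2,0,3,0)_7 → 2⁴ + 0⁴ + 3⁴ + 0⁴ = 16 + 0 + 81 + 0 = 97
97 = (1,6,6)_7 → 1⁴ + 6⁴ + 6⁴ = 1 + 1296 + 1296 = 2593
2593 = (1,0,3,6,3)_7 → 1⁴ + 0⁴ + 3⁴ + 6⁴ + 3⁴ = 1 + 0 + 81 + 1296 + 81 = 1459
1459 = (4,1,5,3)_7 → 4⁴ + 1⁴ + 5⁴ + 3⁴ = 256 + 1 + 625 + 81 = 963
963 = (2,5,4,4)_7 → 2⁴ + 5⁴ + 4⁴ + 4⁴ = 16 + 625 + 256 + 256 = 1153
1153 = (3,2,3,5)_7 → 3⁴ + 2⁴ + 3⁴ + 5⁴ = 81 + 16 + 81 + 625 = 803
803 = (2,2,2,5)_7 → 2⁴ + 2⁴ + 2⁴ + 5⁴ = 16 + 16 + 16 + 625 = 673
673 = (1,6,5,1)_7 → 1⁴ + 6⁴ + 5⁴ + 1⁴ = 1 + 1296 + 625 + 1 = 1923
1923 = (5,4,1,5)_7 → 5⁴ + 4⁴ + 1⁴ + 5⁴ = 625 + 256 + 1 + 625 = 1507  — 1507 repeats.
That took 13 steps.

13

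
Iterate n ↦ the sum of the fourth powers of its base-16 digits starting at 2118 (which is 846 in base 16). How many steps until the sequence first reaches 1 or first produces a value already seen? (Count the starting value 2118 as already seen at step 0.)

2118 = (8,4,6)_16 → 8⁴ + 4⁴ + 6⁴ = 4096 + 256 + 1296 = 5648
5648 = (1,6,1,0)_16 → 1⁴ + 6⁴ + 1⁴ + 0⁴ = 1 + 1296 + 1 + 0 = 1298
1298 = (5,1,2)_16 → 5⁴ + 1⁴ + 2⁴ = 625 + 1 + 16 = 642
642 = (2,8,2)_16 → 2⁴ + 8⁴ + 2⁴ = 16 + 4096 + 16 = 4128
4128 = (1,0,2,0)_16 → 1⁴ + 0⁴ + 2⁴ + 0⁴ = 1 + 0 + 16 + 0 = 17
17 = (1,1)_16 → 1⁴ + 1⁴ = 1 + 1 = 2
2 = (2)_16 → 2⁴ = 16
16 = (1,0)_16 → 1⁴ + 0⁴ = 1 + 0 = 1  — reached 1.
That took 8 steps.

8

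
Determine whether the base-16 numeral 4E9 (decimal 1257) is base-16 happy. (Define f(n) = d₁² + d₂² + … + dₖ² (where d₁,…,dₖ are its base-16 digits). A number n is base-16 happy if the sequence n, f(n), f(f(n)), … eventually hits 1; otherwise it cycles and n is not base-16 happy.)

not base-16 happy

1257 = (4,14,9)_16 → 4² + 14² + 9² = 16 + 196 + 81 = 293
293 = (1,2,5)_16 → 1² + 2² + 5² = 1 + 4 + 25 = 30
30 = (1,14)_16 → 1² + 14² = 1 + 196 = 197
197 = (12,5)_16 → 12² + 5² = 144 + 25 = 169
169 = (10,9)_16 → 10² + 9² = 100 + 81 = 181
181 = (11,5)_16 → 11² + 5² = 121 + 25 = 146
146 = (9,2)_16 → 9² + 2² = 81 + 4 = 85
85 = (5,5)_16 → 5² + 5² = 25 + 25 = 50
50 = (3,2)_16 → 3² + 2² = 9 + 4 = 13
13 = (13)_16 → 13² = 169  — 169 already seen; the sequence cycles without reaching 1.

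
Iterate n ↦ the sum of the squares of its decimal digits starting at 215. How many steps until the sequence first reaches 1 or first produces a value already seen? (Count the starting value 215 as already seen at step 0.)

14

215 → 2² + 1² + 5² = 4 + 1 + 25 = 30
30 → 3² + 0² = 9 + 0 = 9
9 → 9² = 81
81 → 8² + 1² = 64 + 1 = 65
65 → 6² + 5² = 36 + 25 = 61
61 → 6² + 1² = 36 + 1 = 37
37 → 3² + 7² = 9 + 49 = 58
58 → 5² + 8² = 25 + 64 = 89
89 → 8² + 9² = 64 + 81 = 145
145 → 1² + 4² + 5² = 1 + 16 + 25 = 42
42 → 4² + 2² = 16 + 4 = 20
20 → 2² + 0² = 4 + 0 = 4
4 → 4² = 16
16 → 1² + 6² = 1 + 36 = 37  — 37 repeats.
That took 14 steps.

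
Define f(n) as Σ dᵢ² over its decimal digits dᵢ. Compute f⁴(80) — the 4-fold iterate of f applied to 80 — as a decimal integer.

85

80 → 8² + 0² = 64
64 → 6² + 4² = 52
52 → 5² + 2² = 29
29 → 2² + 9² = 85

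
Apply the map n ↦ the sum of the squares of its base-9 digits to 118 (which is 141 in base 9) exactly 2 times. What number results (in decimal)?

118 = (1,4,1)_9 → 18
18 = (2,0)_9 → 4

4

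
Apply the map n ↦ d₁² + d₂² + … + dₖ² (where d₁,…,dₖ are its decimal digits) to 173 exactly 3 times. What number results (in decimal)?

173 → 1² + 7² + 3² = 1 + 49 + 9 = 59
59 → 5² + 9² = 25 + 81 = 106
106 → 1² + 0² + 6² = 1 + 0 + 36 = 37

37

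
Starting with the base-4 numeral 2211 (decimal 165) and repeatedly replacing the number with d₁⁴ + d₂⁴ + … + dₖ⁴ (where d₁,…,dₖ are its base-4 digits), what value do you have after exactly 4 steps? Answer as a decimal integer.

165 = (2,2,1,1)_4 → 2⁴ + 2⁴ + 1⁴ + 1⁴ = 16 + 16 + 1 + 1 = 34
34 = (2,0,2)_4 → 2⁴ + 0⁴ + 2⁴ = 16 + 0 + 16 = 32
32 = (2,0,0)_4 → 2⁴ + 0⁴ + 0⁴ = 16 + 0 + 0 = 16
16 = (1,0,0)_4 → 1⁴ + 0⁴ + 0⁴ = 1 + 0 + 0 = 1

1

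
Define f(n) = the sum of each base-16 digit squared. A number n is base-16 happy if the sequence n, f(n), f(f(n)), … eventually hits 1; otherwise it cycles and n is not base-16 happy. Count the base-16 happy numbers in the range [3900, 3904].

3900: 3900 → 378 → 150 → 117 → 74 → 116 → 65 → 17 → 2 → 4 → 16 → 1  — base-16 happy
3901: 3901 → 403 → 91 → 146 → 85 → 50 → 13 → 169 → 181 → 146  — not base-16 happy
3902: 3902 → 430 → 297 → 86 → 61 → 178 → 125 → 218 → 269 → 170 → 200 → 208 → 169 → 181 → 146 → 85 → 50 → 13 → 169  — not base-16 happy
3903: 3903 → 459 → 266 → 101 → 61 → 178 → 125 → 218 → 269 → 170 → 200 → 208 → 169 → 181 → 146 → 85 → 50 → 13 → 169  — not base-16 happy
3904: 3904 → 241 → 226 → 200 → 208 → 169 → 181 → 146 → 85 → 50 → 13 → 169  — not base-16 happy
base-16 happy: 3900

1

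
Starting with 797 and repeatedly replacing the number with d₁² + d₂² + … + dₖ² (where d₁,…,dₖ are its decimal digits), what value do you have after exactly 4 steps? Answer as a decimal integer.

2

797 → 7² + 9² + 7² = 49 + 81 + 49 = 179
179 → 1² + 7² + 9² = 1 + 49 + 81 = 131
131 → 1² + 3² + 1² = 1 + 9 + 1 = 11
11 → 1² + 1² = 1 + 1 = 2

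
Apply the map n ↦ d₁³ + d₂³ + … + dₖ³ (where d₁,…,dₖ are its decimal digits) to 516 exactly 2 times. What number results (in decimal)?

516 → 5³ + 1³ + 6³ = 342
342 → 3³ + 4³ + 2³ = 99

99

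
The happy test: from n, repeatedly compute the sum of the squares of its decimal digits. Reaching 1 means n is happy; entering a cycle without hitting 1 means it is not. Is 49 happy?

happy

49 → 4² + 9² = 16 + 81 = 97
97 → 9² + 7² = 81 + 49 = 130
130 → 1² + 3² + 0² = 1 + 9 + 0 = 10
10 → 1² + 0² = 1 + 0 = 1  — reached 1.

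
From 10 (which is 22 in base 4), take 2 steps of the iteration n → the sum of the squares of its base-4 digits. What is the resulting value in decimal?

10 = (2,2)_4 → 2² + 2² = 4 + 4 = 8
8 = (2,0)_4 → 2² + 0² = 4 + 0 = 4

4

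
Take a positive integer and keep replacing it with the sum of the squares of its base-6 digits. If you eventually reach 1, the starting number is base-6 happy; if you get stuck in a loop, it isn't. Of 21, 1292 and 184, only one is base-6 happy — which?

21: 21 → 18 → 9 → 10 → 17 → 29 → 41 → 26 → 20 → 13 → 5 → 25 → 17  — repeats 17 (not base-6 happy)
1292: 1292 → 79 → 6 → 1  — reaches 1 (base-6 happy)
184: 184 → 41 → 26 → 20 → 13 → 5 → 25 → 17 → 29 → 41  — repeats 41 (not base-6 happy)

1292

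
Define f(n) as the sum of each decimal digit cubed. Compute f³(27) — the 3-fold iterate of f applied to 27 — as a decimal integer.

27 → 2³ + 7³ = 8 + 343 = 351
351 → 3³ + 5³ + 1³ = 27 + 125 + 1 = 153
153 → 1³ + 5³ + 3³ = 1 + 125 + 27 = 153

153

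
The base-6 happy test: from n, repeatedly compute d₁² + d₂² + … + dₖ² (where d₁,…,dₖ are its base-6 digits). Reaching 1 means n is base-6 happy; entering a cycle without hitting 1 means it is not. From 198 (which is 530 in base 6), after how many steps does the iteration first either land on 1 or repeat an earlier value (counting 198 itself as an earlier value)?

198 = (5,3,0)_6 → 5² + 3² + 0² = 25 + 9 + 0 = 34
34 = (5,4)_6 → 5² + 4² = 25 + 16 = 41
41 = (1,0,5)_6 → 1² + 0² + 5² = 1 + 0 + 25 = 26
26 = (4,2)_6 → 4² + 2² = 16 + 4 = 20
20 = (3,2)_6 → 3² + 2² = 9 + 4 = 13
13 = (2,1)_6 → 2² + 1² = 4 + 1 = 5
5 = (5)_6 → 5² = 25
25 = (4,1)_6 → 4² + 1² = 16 + 1 = 17
17 = (2,5)_6 → 2² + 5² = 4 + 25 = 29
29 = (4,5)_6 → 4² + 5² = 16 + 25 = 41  — 41 repeats.
That took 10 steps.

10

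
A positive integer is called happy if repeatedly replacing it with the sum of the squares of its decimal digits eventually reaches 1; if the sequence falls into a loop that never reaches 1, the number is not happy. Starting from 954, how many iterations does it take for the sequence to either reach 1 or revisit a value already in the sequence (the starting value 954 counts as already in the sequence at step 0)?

14

954 → 9² + 5² + 4² = 81 + 25 + 16 = 122
122 → 1² + 2² + 2² = 1 + 4 + 4 = 9
9 → 9² = 81
81 → 8² + 1² = 64 + 1 = 65
65 → 6² + 5² = 36 + 25 = 61
61 → 6² + 1² = 36 + 1 = 37
37 → 3² + 7² = 9 + 49 = 58
58 → 5² + 8² = 25 + 64 = 89
89 → 8² + 9² = 64 + 81 = 145
145 → 1² + 4² + 5² = 1 + 16 + 25 = 42
42 → 4² + 2² = 16 + 4 = 20
20 → 2² + 0² = 4 + 0 = 4
4 → 4² = 16
16 → 1² + 6² = 1 + 36 = 37  — 37 repeats.
That took 14 steps.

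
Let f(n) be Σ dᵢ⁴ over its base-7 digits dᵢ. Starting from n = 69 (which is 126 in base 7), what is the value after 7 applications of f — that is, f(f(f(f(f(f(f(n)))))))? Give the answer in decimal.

1507

69 = (1,2,6)_7 → 1⁴ + 2⁴ + 6⁴ = 1 + 16 + 1296 = 1313
1313 = (3,5,5,4)_7 → 3⁴ + 5⁴ + 5⁴ + 4⁴ = 81 + 625 + 625 + 256 = 1587
1587 = (4,4,2,5)_7 → 4⁴ + 4⁴ + 2⁴ + 5⁴ = 256 + 256 + 16 + 625 = 1153
1153 = (3,2,3,5)_7 → 3⁴ + 2⁴ + 3⁴ + 5⁴ = 81 + 16 + 81 + 625 = 803
803 = (2,2,2,5)_7 → 2⁴ + 2⁴ + 2⁴ + 5⁴ = 16 + 16 + 16 + 625 = 673
673 = (1,6,5,1)_7 → 1⁴ + 6⁴ + 5⁴ + 1⁴ = 1 + 1296 + 625 + 1 = 1923
1923 = (5,4,1,5)_7 → 5⁴ + 4⁴ + 1⁴ + 5⁴ = 625 + 256 + 1 + 625 = 1507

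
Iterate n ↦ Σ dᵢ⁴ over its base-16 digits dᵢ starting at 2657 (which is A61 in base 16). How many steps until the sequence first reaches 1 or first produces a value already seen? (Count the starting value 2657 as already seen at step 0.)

11

2657 = (10,6,1)_16 → 10⁴ + 6⁴ + 1⁴ = 10000 + 1296 + 1 = 11297
11297 = (2,12,2,1)_16 → 2⁴ + 12⁴ + 2⁴ + 1⁴ = 16 + 20736 + 16 + 1 = 20769
20769 = (5,1,2,1)_16 → 5⁴ + 1⁴ + 2⁴ + 1⁴ = 625 + 1 + 16 + 1 = 643
643 = (2,8,3)_16 → 2⁴ + 8⁴ + 3⁴ = 16 + 4096 + 81 = 4193
4193 = (1,0,6,1)_16 → 1⁴ + 0⁴ + 6⁴ + 1⁴ = 1 + 0 + 1296 + 1 = 1298
1298 = (5,1,2)_16 → 5⁴ + 1⁴ + 2⁴ = 625 + 1 + 16 = 642
642 = (2,8,2)_16 → 2⁴ + 8⁴ + 2⁴ = 16 + 4096 + 16 = 4128
4128 = (1,0,2,0)_16 → 1⁴ + 0⁴ + 2⁴ + 0⁴ = 1 + 0 + 16 + 0 = 17
17 = (1,1)_16 → 1⁴ + 1⁴ = 1 + 1 = 2
2 = (2)_16 → 2⁴ = 16
16 = (1,0)_16 → 1⁴ + 0⁴ = 1 + 0 = 1  — reached 1.
That took 11 steps.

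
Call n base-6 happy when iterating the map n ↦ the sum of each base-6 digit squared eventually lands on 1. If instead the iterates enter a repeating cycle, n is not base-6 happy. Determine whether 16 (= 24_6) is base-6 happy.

not base-6 happy

16 = (2,4)_6 → 2² + 4² = 4 + 16 = 20
20 = (3,2)_6 → 3² + 2² = 9 + 4 = 13
13 = (2,1)_6 → 2² + 1² = 4 + 1 = 5
5 = (5)_6 → 5² = 25
25 = (4,1)_6 → 4² + 1² = 16 + 1 = 17
17 = (2,5)_6 → 2² + 5² = 4 + 25 = 29
29 = (4,5)_6 → 4² + 5² = 16 + 25 = 41
41 = (1,0,5)_6 → 1² + 0² + 5² = 1 + 0 + 25 = 26
26 = (4,2)_6 → 4² + 2² = 16 + 4 = 20  — 20 already seen; the sequence cycles without reaching 1.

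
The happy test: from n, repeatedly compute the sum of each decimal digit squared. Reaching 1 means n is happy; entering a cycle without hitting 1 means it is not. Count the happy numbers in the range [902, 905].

902: 902 → 85 → 89 → 145 → 42 → 20 → 4 → 16 → 37 → 58 → 89  — not happy
903: 903 → 90 → 81 → 65 → 61 → 37 → 58 → 89 → 145 → 42 → 20 → 4 → 16 → 37  — not happy
904: 904 → 97 → 130 → 10 → 1  — happy
905: 905 → 106 → 37 → 58 → 89 → 145 → 42 → 20 → 4 → 16 → 37  — not happy
happy: 904

1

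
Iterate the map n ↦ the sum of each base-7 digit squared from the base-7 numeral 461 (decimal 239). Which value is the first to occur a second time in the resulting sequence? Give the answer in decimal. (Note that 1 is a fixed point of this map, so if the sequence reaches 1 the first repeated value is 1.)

17

239 = (4,6,1)_7 → 4² + 6² + 1² = 53
53 = (1,0,4)_7 → 1² + 0² + 4² = 17
17 = (2,3)_7 → 2² + 3² = 13
13 = (1,6)_7 → 1² + 6² = 37
37 = (5,2)_7 → 5² + 2² = 29
29 = (4,1)_7 → 4² + 1² = 17  — 17 already appeared earlier.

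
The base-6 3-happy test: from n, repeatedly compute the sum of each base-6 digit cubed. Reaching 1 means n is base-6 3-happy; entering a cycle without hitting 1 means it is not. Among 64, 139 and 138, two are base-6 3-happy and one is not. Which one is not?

64: 64 → 129 → 81 → 36 → 1  — reaches 1 (base-6 3-happy)
139: 139 → 153 → 92 → 43 → 3 → 27 → 91 → 36 → 1  — reaches 1 (base-6 3-happy)
138: 138 → 152 → 73 → 9 → 28 → 128 → 62 → 73  — repeats 73 (not base-6 3-happy)

138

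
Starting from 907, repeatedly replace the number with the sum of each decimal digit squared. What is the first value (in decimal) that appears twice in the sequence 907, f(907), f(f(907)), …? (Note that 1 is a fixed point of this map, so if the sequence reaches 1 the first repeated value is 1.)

907 → 9² + 0² + 7² = 130
130 → 1² + 3² + 0² = 10
10 → 1² + 0² = 1  — reached the fixed point 1.
1 → 1, so 1 is the first repeated value.

1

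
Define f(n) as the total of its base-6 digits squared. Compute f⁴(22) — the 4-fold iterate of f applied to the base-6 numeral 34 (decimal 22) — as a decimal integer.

41

22 = (3,4)_6 → 3² + 4² = 25
25 = (4,1)_6 → 4² + 1² = 17
17 = (2,5)_6 → 2² + 5² = 29
29 = (4,5)_6 → 4² + 5² = 41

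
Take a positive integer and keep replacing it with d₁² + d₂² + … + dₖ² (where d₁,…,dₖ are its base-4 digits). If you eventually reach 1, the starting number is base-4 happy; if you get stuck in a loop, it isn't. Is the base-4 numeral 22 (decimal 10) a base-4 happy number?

base-4 happy

10 = (2,2)_4 → 2² + 2² = 4 + 4 = 8
8 = (2,0)_4 → 2² + 0² = 4 + 0 = 4
4 = (1,0)_4 → 1² + 0² = 1 + 0 = 1  — reached 1.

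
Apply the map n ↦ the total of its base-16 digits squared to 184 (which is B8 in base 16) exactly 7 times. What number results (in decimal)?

208

184 = (11,8)_16 → 11² + 8² = 121 + 64 = 185
185 = (11,9)_16 → 11² + 9² = 121 + 81 = 202
202 = (12,10)_16 → 12² + 10² = 144 + 100 = 244
244 = (15,4)_16 → 15² + 4² = 225 + 16 = 241
241 = (15,1)_16 → 15² + 1² = 225 + 1 = 226
226 = (14,2)_16 → 14² + 2² = 196 + 4 = 200
200 = (12,8)_16 → 12² + 8² = 144 + 64 = 208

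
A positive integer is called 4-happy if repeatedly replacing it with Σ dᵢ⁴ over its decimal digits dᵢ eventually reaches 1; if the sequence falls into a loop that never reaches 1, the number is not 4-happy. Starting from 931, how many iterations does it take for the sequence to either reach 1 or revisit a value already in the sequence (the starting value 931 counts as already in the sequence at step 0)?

931 → 6643
6643 → 2929
2929 → 13154
13154 → 964
964 → 8113
8113 → 4179
4179 → 9219
9219 → 13139
13139 → 6725
6725 → 4338
4338 → 4514
4514 → 1138
1138 → 4179  — 4179 repeats.
That took 13 steps.

13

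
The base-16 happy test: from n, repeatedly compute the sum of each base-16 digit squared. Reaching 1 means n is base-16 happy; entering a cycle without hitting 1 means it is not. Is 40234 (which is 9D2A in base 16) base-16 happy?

not base-16 happy

40234 = (9,13,2,10)_16 → 9² + 13² + 2² + 10² = 81 + 169 + 4 + 100 = 354
354 = (1,6,2)_16 → 1² + 6² + 2² = 1 + 36 + 4 = 41
41 = (2,9)_16 → 2² + 9² = 4 + 81 = 85
85 = (5,5)_16 → 5² + 5² = 25 + 25 = 50
50 = (3,2)_16 → 3² + 2² = 9 + 4 = 13
13 = (13)_16 → 13² = 169
169 = (10,9)_16 → 10² + 9² = 100 + 81 = 181
181 = (11,5)_16 → 11² + 5² = 121 + 25 = 146
146 = (9,2)_16 → 9² + 2² = 81 + 4 = 85  — 85 already seen; the sequence cycles without reaching 1.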